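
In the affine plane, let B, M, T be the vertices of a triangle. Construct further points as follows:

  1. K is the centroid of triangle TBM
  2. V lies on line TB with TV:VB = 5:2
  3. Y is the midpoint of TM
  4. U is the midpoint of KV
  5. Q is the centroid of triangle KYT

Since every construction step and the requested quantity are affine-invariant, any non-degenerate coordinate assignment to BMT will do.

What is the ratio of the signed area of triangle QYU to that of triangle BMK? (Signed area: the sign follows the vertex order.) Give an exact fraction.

Set B = (0, 0), M = (1, 0), T = (0, 1); any affine frame gives the same invariant.
1. K is the centroid of triangle TBM ⇒ K = (1/3, 1/3)
2. V lies on line TB with TV:VB = 5:2 ⇒ V = (0, 2/7)
3. Y is the midpoint of TM ⇒ Y = (1/2, 1/2)
4. U is the midpoint of KV ⇒ U = (1/6, 13/42)
5. Q is the centroid of triangle KYT ⇒ Q = (5/18, 11/18)
2·[QYU] = -5/63, 2·[BMK] = 1/3
[QYU]:[BMK] = -5/63:1/3 = -5/21

[QYU]:[BMK] = -5/21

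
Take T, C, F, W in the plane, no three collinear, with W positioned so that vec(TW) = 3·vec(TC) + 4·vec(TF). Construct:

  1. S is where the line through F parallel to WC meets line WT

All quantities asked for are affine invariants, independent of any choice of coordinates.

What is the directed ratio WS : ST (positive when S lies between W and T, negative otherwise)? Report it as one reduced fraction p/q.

WS:ST = -3

Assign T = (0, 0), C = (1, 0), F = (0, 1), W = (3, 4) — the answer is frame-independent, so this choice is without loss of generality.
1. S is where the line through F parallel to WC meets line WT ⇒ S = (-3/2, -2)
S = W + t·(T−W) with t = 3/2, so WS:ST = t:(1−t) = 3/2:-1/2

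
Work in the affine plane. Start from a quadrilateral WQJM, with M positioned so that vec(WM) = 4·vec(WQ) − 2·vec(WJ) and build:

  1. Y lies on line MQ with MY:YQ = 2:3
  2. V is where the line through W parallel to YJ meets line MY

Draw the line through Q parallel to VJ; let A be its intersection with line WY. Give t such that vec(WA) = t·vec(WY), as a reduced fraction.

t = 17/14

Choose coordinates W = (0, 0), Q = (1, 0), J = (0, 1), M = (4, -2).
1. Y lies on line MQ with MY:YQ = 2:3 ⇒ Y = (14/5, -6/5)
2. V is where the line through W parallel to YJ meets line MY ⇒ V = (-28/5, 22/5)
through Q parallel to VJ: direction (28/5, -17/5); meets WY at A = (17/5, -51/35)
A = W + t·(Y−W) with t = 17/14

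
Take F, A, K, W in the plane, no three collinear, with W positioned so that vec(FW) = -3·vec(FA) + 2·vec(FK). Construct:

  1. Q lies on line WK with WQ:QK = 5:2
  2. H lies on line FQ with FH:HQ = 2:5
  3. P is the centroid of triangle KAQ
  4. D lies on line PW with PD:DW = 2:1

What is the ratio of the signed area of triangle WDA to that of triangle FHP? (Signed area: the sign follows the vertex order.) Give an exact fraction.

Assign F = (0, 0), A = (1, 0), K = (0, 1), W = (-3, 2) — the answer is frame-independent, so this choice is without loss of generality.
1. Q lies on line WK with WQ:QK = 5:2 ⇒ Q = (-6/7, 9/7)
2. H lies on line FQ with FH:HQ = 2:5 ⇒ H = (-12/49, 18/49)
3. P is the centroid of triangle KAQ ⇒ P = (1/21, 16/21)
4. D lies on line PW with PD:DW = 2:1 ⇒ D = (-125/63, 100/63)
2·[WDA] = -8/21, 2·[FHP] = -10/49
[WDA]:[FHP] = -8/21:-10/49 = 28/15

[WDA]:[FHP] = 28/15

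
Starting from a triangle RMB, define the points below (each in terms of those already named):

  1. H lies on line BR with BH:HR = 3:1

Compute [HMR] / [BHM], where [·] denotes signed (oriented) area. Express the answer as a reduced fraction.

[HMR]:[BHM] = -1/3

Assign R = (0, 0), M = (1, 0), B = (0, 1) — the answer is frame-independent, so this choice is without loss of generality.
1. H lies on line BR with BH:HR = 3:1 ⇒ H = (0, 1/4)
2·[HMR] = -1/4, 2·[BHM] = 3/4
[HMR]:[BHM] = -1/4:3/4 = -1/3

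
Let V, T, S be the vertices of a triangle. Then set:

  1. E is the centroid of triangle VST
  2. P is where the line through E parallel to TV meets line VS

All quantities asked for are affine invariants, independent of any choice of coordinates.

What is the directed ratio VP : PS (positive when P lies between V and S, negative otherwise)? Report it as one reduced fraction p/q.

Choose coordinates V = (0, 0), T = (1, 0), S = (0, 1).
1. E is the centroid of triangle VST ⇒ E = (1/3, 1/3)
2. P is where the line through E parallel to TV meets line VS ⇒ P = (0, 1/3)
P = V + t·(S−V) with t = 1/3, so VP:PS = t:(1−t) = 1/3:2/3

VP:PS = 1/2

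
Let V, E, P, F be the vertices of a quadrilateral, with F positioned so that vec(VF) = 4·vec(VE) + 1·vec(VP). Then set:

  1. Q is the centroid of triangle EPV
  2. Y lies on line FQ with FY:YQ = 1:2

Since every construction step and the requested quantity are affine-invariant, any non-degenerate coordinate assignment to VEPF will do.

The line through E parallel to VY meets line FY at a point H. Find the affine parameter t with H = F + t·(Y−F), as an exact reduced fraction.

Work in coordinates with V = (0, 0), E = (1, 0), P = (0, 1), F = (4, 1).
1. Q is the centroid of triangle EPV ⇒ Q = (1/3, 1/3)
2. Y lies on line FQ with FY:YQ = 1:2 ⇒ Y = (25/9, 7/9)
through E parallel to VY: direction (25/9, 7/9); meets FY at H = (152/27, 35/27)
H = F + t·(Y−F) with t = -4/3

t = -4/3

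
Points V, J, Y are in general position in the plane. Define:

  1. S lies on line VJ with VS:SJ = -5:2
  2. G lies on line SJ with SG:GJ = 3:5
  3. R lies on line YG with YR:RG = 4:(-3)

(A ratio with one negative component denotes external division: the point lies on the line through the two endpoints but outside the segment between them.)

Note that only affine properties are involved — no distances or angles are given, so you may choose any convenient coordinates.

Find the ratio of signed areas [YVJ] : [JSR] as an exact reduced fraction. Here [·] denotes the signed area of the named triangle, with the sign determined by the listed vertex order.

Work in coordinates with V = (0, 0), J = (1, 0), Y = (0, 1).
1. S lies on line VJ with VS:SJ = -5:2 ⇒ S = (5/3, 0)
2. G lies on line SJ with SG:GJ = 3:5 ⇒ G = (17/12, 0)
3. R lies on line YG with YR:RG = 4:(-3) ⇒ R = (17/3, -3)
2·[YVJ] = 1, 2·[JSR] = -2
[YVJ]:[JSR] = 1:-2 = -1/2

[YVJ]:[JSR] = -1/2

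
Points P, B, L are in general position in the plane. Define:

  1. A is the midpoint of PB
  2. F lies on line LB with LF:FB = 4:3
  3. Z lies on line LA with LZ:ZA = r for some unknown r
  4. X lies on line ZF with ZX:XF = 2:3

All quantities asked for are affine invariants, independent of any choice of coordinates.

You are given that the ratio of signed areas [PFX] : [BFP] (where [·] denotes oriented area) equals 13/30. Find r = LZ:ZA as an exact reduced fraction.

r = 1/2

Choose coordinates P = (0, 0), B = (1, 0), L = (0, 1).
1. A is the midpoint of PB ⇒ A = (1/2, 0)
2. F lies on line LB with LF:FB = 4:3 ⇒ F = (4/7, 3/7)
3. With LZ:ZA = r, write λ = r/(r+1) so Z = L + λ·(A−L); Z is affine-linear in λ
4. X lies on line ZF with ZX:XF = 2:3 ⇒ X is an affine combination of earlier points and hence also affine-linear in λ
Every point depending on Z is an affine combination of Z and λ-independent points, so each such coordinate is linear in λ; the λ² term in each signed area is a multiple of (A−L)×(A−L) = 0, so 2·[PFX] and 2·[BFP] are each linear in λ. Evaluating at λ=0 and λ=1:
  2·[PFX] = -33/70·λ + 12/35,   2·[BFP] = 3/7
So [PFX]:[BFP] = (-33/70·λ + 12/35) / (3/7). Setting this equal to 13/30:
  -33/70·λ + 12/35 = 13/30·(3/7)  ⇒  λ = 1/3
Then r = λ/(1−λ) = (1/3)/(2/3) = 1/2. Check: with r = 1/2, Z = (1/6, 2/3) and [PFX]:[BFP] = 13/30 as required.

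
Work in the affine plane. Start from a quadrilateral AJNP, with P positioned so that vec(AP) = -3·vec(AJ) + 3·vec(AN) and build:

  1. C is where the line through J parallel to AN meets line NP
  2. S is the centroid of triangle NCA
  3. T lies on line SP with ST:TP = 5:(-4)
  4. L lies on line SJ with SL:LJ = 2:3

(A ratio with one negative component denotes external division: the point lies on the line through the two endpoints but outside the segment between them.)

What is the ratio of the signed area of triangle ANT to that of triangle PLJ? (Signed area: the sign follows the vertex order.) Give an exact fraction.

Assign A = (0, 0), J = (1, 0), N = (0, 1), P = (-3, 3) — the answer is frame-independent, so this choice is without loss of generality.
1. C is where the line through J parallel to AN meets line NP ⇒ C = (1, 1/3)
2. S is the centroid of triangle NCA ⇒ S = (1/3, 4/9)
3. T lies on line SP with ST:TP = 5:(-4) ⇒ T = (-49/3, 119/9)
4. L lies on line SJ with SL:LJ = 2:3 ⇒ L = (3/5, 4/15)
2·[ANT] = 49/3, 2·[PLJ] = 2/15
[ANT]:[PLJ] = 49/3:2/15 = 245/2

[ANT]:[PLJ] = 245/2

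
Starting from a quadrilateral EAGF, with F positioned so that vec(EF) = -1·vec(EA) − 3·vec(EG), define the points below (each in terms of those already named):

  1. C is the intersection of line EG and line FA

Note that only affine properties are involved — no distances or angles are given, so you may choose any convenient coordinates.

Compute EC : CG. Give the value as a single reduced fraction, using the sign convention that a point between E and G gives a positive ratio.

Set E = (0, 0), A = (1, 0), G = (0, 1), F = (-1, -3); any affine frame gives the same invariant.
1. C is the intersection of line EG and line FA ⇒ C = (0, -3/2)
C = E + t·(G−E) with t = -3/2, so EC:CG = t:(1−t) = -3/2:5/2

EC:CG = -3/5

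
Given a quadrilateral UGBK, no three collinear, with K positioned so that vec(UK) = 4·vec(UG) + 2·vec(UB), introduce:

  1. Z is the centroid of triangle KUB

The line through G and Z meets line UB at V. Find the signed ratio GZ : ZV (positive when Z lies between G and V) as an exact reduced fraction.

Assign U = (0, 0), G = (1, 0), B = (0, 1), K = (4, 2) — the answer is frame-independent, so this choice is without loss of generality.
1. Z is the centroid of triangle KUB ⇒ Z = (4/3, 1)
line GZ meets UB at V = (0, -3)
Z = G + t·(V−G) with t = -1/3, so GZ:ZV = -1/3:4/3

GZ:ZV = -1/4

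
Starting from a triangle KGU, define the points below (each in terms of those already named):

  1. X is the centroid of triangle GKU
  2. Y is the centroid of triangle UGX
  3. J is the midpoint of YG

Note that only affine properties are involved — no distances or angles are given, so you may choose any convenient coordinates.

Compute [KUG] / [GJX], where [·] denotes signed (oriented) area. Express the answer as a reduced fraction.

[KUG]:[GJX] = -18

Set K = (0, 0), G = (1, 0), U = (0, 1); any affine frame gives the same invariant.
1. X is the centroid of triangle GKU ⇒ X = (1/3, 1/3)
2. Y is the centroid of triangle UGX ⇒ Y = (4/9, 4/9)
3. J is the midpoint of YG ⇒ J = (13/18, 2/9)
2·[KUG] = -1, 2·[GJX] = 1/18
[KUG]:[GJX] = -1:1/18 = -18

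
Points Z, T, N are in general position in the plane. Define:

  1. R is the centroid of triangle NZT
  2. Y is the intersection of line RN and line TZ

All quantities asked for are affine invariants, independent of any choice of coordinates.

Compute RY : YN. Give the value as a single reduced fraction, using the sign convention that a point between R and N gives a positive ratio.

Set Z = (0, 0), T = (1, 0), N = (0, 1); any affine frame gives the same invariant.
1. R is the centroid of triangle NZT ⇒ R = (1/3, 1/3)
2. Y is the intersection of line RN and line TZ ⇒ Y = (1/2, 0)
Y = R + t·(N−R) with t = -1/2, so RY:YN = t:(1−t) = -1/2:3/2

RY:YN = -1/3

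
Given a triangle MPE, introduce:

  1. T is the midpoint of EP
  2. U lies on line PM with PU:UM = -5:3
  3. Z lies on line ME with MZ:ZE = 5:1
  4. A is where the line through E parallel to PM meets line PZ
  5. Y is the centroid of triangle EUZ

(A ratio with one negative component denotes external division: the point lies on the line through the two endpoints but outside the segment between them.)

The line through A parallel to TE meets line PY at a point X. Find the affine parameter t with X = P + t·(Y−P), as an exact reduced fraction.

t = 9/40

Choose coordinates M = (0, 0), P = (1, 0), E = (0, 1).
1. T is the midpoint of EP ⇒ T = (1/2, 1/2)
2. U lies on line PM with PU:UM = -5:3 ⇒ U = (-3/2, 0)
3. Z lies on line ME with MZ:ZE = 5:1 ⇒ Z = (0, 5/6)
4. A is where the line through E parallel to PM meets line PZ ⇒ A = (-1/5, 1)
5. Y is the centroid of triangle EUZ ⇒ Y = (-1/2, 11/18)
through A parallel to TE: direction (-1/2, 1/2); meets PY at X = (53/80, 11/80)
X = P + t·(Y−P) with t = 9/40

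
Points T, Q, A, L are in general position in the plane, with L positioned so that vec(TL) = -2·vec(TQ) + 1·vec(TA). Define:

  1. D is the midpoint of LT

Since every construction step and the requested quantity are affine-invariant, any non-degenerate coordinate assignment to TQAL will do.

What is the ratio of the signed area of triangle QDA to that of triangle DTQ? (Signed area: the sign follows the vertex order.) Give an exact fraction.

[QDA]:[DTQ] = -3

Choose coordinates T = (0, 0), Q = (1, 0), A = (0, 1), L = (-2, 1).
1. D is the midpoint of LT ⇒ D = (-1, 1/2)
2·[QDA] = -3/2, 2·[DTQ] = 1/2
[QDA]:[DTQ] = -3/2:1/2 = -3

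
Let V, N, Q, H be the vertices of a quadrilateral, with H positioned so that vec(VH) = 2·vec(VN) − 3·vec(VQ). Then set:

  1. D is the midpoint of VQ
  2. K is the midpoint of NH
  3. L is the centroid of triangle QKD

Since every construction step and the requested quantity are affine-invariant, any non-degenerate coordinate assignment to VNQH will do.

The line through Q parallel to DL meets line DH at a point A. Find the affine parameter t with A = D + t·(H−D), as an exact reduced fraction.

t = -1/3

Choose coordinates V = (0, 0), N = (1, 0), Q = (0, 1), H = (2, -3).
1. D is the midpoint of VQ ⇒ D = (0, 1/2)
2. K is the midpoint of NH ⇒ K = (3/2, -3/2)
3. L is the centroid of triangle QKD ⇒ L = (1/2, 0)
through Q parallel to DL: direction (1/2, -1/2); meets DH at A = (-2/3, 5/3)
A = D + t·(H−D) with t = -1/3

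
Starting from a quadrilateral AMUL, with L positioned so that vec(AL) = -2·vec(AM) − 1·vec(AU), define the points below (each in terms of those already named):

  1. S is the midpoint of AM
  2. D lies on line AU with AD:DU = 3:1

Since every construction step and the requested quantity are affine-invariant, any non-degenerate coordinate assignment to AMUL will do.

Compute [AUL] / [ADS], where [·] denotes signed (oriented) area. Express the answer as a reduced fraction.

Work in coordinates with A = (0, 0), M = (1, 0), U = (0, 1), L = (-2, -1).
1. S is the midpoint of AM ⇒ S = (1/2, 0)
2. D lies on line AU with AD:DU = 3:1 ⇒ D = (0, 3/4)
2·[AUL] = 2, 2·[ADS] = -3/8
[AUL]:[ADS] = 2:-3/8 = -16/3

[AUL]:[ADS] = -16/3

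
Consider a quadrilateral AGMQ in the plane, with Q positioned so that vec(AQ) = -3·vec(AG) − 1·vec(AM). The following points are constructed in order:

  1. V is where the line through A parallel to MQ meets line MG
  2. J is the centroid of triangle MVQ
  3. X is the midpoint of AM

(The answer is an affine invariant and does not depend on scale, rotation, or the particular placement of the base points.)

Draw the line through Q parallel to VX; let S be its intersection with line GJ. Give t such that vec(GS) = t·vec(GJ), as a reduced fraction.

Choose coordinates A = (0, 0), G = (1, 0), M = (0, 1), Q = (-3, -1).
1. V is where the line through A parallel to MQ meets line MG ⇒ V = (3/5, 2/5)
2. J is the centroid of triangle MVQ ⇒ J = (-4/5, 2/15)
3. X is the midpoint of AM ⇒ X = (0, 1/2)
through Q parallel to VX: direction (-3/5, 1/10); meets GJ at S = (-17, 4/3)
S = G + t·(J−G) with t = 10

t = 10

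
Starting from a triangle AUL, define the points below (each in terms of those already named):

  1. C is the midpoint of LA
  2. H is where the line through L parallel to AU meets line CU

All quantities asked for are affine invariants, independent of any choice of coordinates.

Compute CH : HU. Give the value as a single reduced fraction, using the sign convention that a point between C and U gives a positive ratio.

Work in coordinates with A = (0, 0), U = (1, 0), L = (0, 1).
1. C is the midpoint of LA ⇒ C = (0, 1/2)
2. H is where the line through L parallel to AU meets line CU ⇒ H = (-1, 1)
H = C + t·(U−C) with t = -1, so CH:HU = t:(1−t) = -1:2

CH:HU = -1/2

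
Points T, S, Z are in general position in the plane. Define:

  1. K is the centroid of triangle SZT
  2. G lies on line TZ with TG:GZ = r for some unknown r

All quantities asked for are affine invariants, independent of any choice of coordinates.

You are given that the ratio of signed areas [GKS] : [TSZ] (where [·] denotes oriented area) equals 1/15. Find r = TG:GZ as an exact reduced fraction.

r = 3/2

Choose coordinates T = (0, 0), S = (1, 0), Z = (0, 1).
1. K is the centroid of triangle SZT ⇒ K = (1/3, 1/3)
2. With TG:GZ = r, write λ = r/(r+1) so G = T + λ·(Z−T); G is affine-linear in λ
Every point depending on G is an affine combination of G and λ-independent points, so each such coordinate is linear in λ; the λ² term in each signed area is a multiple of (Z−T)×(Z−T) = 0, so 2·[GKS] and 2·[TSZ] are each linear in λ. Evaluating at λ=0 and λ=1:
  2·[GKS] = 2/3·λ − 1/3,   2·[TSZ] = 1
So [GKS]:[TSZ] = (2/3·λ − 1/3) / (1). Setting this equal to 1/15:
  2/3·λ − 1/3 = 1/15·(1)  ⇒  λ = 3/5
Then r = λ/(1−λ) = (3/5)/(2/5) = 3/2. Check: with r = 3/2, G = (0, 3/5) and [GKS]:[TSZ] = 1/15 as required.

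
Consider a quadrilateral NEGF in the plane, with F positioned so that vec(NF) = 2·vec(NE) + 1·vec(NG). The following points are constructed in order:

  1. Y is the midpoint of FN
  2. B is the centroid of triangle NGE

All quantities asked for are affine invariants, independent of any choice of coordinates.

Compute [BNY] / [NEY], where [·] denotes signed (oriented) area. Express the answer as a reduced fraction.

[BNY]:[NEY] = 1/3

Assign N = (0, 0), E = (1, 0), G = (0, 1), F = (2, 1) — the answer is frame-independent, so this choice is without loss of generality.
1. Y is the midpoint of FN ⇒ Y = (1, 1/2)
2. B is the centroid of triangle NGE ⇒ B = (1/3, 1/3)
2·[BNY] = 1/6, 2·[NEY] = 1/2
[BNY]:[NEY] = 1/6:1/2 = 1/3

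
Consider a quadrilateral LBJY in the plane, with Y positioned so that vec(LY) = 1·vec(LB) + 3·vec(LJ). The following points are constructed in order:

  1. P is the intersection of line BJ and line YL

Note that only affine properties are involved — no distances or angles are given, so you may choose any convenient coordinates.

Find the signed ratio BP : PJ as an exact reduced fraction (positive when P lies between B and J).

BP:PJ = 3

Set L = (0, 0), B = (1, 0), J = (0, 1), Y = (1, 3); any affine frame gives the same invariant.
1. P is the intersection of line BJ and line YL ⇒ P = (1/4, 3/4)
P = B + t·(J−B) with t = 3/4, so BP:PJ = t:(1−t) = 3/4:1/4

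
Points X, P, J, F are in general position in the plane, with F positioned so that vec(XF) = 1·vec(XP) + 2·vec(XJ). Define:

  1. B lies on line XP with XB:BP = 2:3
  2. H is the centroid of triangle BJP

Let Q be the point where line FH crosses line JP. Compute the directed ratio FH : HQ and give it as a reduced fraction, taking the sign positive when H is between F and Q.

Work in coordinates with X = (0, 0), P = (1, 0), J = (0, 1), F = (1, 2).
1. B lies on line XP with XB:BP = 2:3 ⇒ B = (2/5, 0)
2. H is the centroid of triangle BJP ⇒ H = (7/15, 1/3)
line FH meets JP at Q = (17/33, 16/33)
H = F + t·(Q−F) with t = 11/10, so FH:HQ = 11/10:-1/10

FH:HQ = -11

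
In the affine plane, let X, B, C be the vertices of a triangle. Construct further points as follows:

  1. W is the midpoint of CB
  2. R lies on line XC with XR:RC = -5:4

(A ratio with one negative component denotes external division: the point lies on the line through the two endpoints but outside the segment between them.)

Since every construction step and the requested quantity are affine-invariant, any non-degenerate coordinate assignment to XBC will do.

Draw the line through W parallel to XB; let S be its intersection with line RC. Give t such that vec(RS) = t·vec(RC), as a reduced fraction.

t = 9/8

Set X = (0, 0), B = (1, 0), C = (0, 1); any affine frame gives the same invariant.
1. W is the midpoint of CB ⇒ W = (1/2, 1/2)
2. R lies on line XC with XR:RC = -5:4 ⇒ R = (0, 5)
through W parallel to XB: direction (1, 0); meets RC at S = (0, 1/2)
S = R + t·(C−R) with t = 9/8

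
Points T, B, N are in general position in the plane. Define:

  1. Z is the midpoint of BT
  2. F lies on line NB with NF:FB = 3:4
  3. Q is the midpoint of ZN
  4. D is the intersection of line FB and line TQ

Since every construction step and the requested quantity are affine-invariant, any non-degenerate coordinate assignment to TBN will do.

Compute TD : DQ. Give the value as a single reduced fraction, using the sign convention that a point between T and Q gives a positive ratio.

TD:DQ = -4

Set T = (0, 0), B = (1, 0), N = (0, 1); any affine frame gives the same invariant.
1. Z is the midpoint of BT ⇒ Z = (1/2, 0)
2. F lies on line NB with NF:FB = 3:4 ⇒ F = (3/7, 4/7)
3. Q is the midpoint of ZN ⇒ Q = (1/4, 1/2)
4. D is the intersection of line FB and line TQ ⇒ D = (1/3, 2/3)
D = T + t·(Q−T) with t = 4/3, so TD:DQ = t:(1−t) = 4/3:-1/3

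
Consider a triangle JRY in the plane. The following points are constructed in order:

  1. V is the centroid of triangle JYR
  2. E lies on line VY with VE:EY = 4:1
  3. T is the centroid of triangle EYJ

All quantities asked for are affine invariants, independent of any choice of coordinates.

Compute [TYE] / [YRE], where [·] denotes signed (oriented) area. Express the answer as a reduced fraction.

[TYE]:[YRE] = 1/3

Choose coordinates J = (0, 0), R = (1, 0), Y = (0, 1).
1. V is the centroid of triangle JYR ⇒ V = (1/3, 1/3)
2. E lies on line VY with VE:EY = 4:1 ⇒ E = (1/15, 13/15)
3. T is the centroid of triangle EYJ ⇒ T = (1/45, 28/45)
2·[TYE] = -1/45, 2·[YRE] = -1/15
[TYE]:[YRE] = -1/45:-1/15 = 1/3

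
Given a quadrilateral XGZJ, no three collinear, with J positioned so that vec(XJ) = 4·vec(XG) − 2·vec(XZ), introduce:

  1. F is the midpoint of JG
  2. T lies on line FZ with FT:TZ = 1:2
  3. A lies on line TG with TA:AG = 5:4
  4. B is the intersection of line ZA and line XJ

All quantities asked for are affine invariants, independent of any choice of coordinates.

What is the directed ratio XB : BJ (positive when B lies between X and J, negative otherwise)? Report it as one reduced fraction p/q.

XB:BJ = 35/19

Choose coordinates X = (0, 0), G = (1, 0), Z = (0, 1), J = (4, -2).
1. F is the midpoint of JG ⇒ F = (5/2, -1)
2. T lies on line FZ with FT:TZ = 1:2 ⇒ T = (5/3, -1/3)
3. A lies on line TG with TA:AG = 5:4 ⇒ A = (35/27, -4/27)
4. B is the intersection of line ZA and line XJ ⇒ B = (70/27, -35/27)
B = X + t·(J−X) with t = 35/54, so XB:BJ = t:(1−t) = 35/54:19/54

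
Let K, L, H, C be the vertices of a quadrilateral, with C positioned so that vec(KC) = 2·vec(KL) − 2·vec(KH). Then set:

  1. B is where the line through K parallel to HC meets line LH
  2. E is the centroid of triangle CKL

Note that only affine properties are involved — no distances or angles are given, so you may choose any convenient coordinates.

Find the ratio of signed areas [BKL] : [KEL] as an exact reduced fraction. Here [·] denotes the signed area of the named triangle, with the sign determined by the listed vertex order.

Choose coordinates K = (0, 0), L = (1, 0), H = (0, 1), C = (2, -2).
1. B is where the line through K parallel to HC meets line LH ⇒ B = (-2, 3)
2. E is the centroid of triangle CKL ⇒ E = (1, -2/3)
2·[BKL] = 3, 2·[KEL] = 2/3
[BKL]:[KEL] = 3:2/3 = 9/2

[BKL]:[KEL] = 9/2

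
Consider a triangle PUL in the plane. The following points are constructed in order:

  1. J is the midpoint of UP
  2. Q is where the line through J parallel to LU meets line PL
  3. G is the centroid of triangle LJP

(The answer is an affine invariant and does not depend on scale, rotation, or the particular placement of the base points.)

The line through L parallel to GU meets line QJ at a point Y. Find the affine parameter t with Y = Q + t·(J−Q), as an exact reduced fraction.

t = -5/3

Choose coordinates P = (0, 0), U = (1, 0), L = (0, 1).
1. J is the midpoint of UP ⇒ J = (1/2, 0)
2. Q is where the line through J parallel to LU meets line PL ⇒ Q = (0, 1/2)
3. G is the centroid of triangle LJP ⇒ G = (1/6, 1/3)
through L parallel to GU: direction (5/6, -1/3); meets QJ at Y = (-5/6, 4/3)
Y = Q + t·(J−Q) with t = -5/3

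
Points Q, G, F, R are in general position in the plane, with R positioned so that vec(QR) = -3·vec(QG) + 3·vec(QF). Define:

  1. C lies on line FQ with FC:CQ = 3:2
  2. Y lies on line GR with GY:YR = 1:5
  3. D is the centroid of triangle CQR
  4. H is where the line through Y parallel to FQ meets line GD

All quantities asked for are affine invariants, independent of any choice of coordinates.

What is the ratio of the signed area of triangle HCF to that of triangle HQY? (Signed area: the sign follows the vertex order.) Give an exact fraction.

Assign Q = (0, 0), G = (1, 0), F = (0, 1), R = (-3, 3) — the answer is frame-independent, so this choice is without loss of generality.
1. C lies on line FQ with FC:CQ = 3:2 ⇒ C = (0, 2/5)
2. Y lies on line GR with GY:YR = 1:5 ⇒ Y = (1/3, 1/2)
3. D is the centroid of triangle CQR ⇒ D = (-1, 17/15)
4. H is where the line through Y parallel to FQ meets line GD ⇒ H = (1/3, 17/45)
2·[HCF] = -1/5, 2·[HQY] = -11/270
[HCF]:[HQY] = -1/5:-11/270 = 54/11

[HCF]:[HQY] = 54/11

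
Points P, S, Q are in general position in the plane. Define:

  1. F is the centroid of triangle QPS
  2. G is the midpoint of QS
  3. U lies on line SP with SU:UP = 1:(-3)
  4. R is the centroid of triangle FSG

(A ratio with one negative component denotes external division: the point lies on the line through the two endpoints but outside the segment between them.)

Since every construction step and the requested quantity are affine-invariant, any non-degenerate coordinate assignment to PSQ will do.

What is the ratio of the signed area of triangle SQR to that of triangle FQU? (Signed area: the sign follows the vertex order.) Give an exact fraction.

Assign P = (0, 0), S = (1, 0), Q = (0, 1) — the answer is frame-independent, so this choice is without loss of generality.
1. F is the centroid of triangle QPS ⇒ F = (1/3, 1/3)
2. G is the midpoint of QS ⇒ G = (1/2, 1/2)
3. U lies on line SP with SU:UP = 1:(-3) ⇒ U = (3/2, 0)
4. R is the centroid of triangle FSG ⇒ R = (11/18, 5/18)
2·[SQR] = 1/9, 2·[FQU] = -2/3
[SQR]:[FQU] = 1/9:-2/3 = -1/6

[SQR]:[FQU] = -1/6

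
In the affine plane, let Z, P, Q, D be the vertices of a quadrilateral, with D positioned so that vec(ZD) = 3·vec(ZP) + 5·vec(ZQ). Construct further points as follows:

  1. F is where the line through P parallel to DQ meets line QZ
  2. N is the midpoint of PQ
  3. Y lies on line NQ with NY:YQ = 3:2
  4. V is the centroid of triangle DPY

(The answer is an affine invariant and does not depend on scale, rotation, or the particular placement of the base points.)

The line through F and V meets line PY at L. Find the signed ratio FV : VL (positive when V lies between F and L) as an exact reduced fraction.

FV:VL = -2

Choose coordinates Z = (0, 0), P = (1, 0), Q = (0, 1), D = (3, 5).
1. F is where the line through P parallel to DQ meets line QZ ⇒ F = (0, -4/3)
2. N is the midpoint of PQ ⇒ N = (1/2, 1/2)
3. Y lies on line NQ with NY:YQ = 3:2 ⇒ Y = (1/5, 4/5)
4. V is the centroid of triangle DPY ⇒ V = (7/5, 29/15)
line FV meets PY at L = (7/10, 3/10)
V = F + t·(L−F) with t = 2, so FV:VL = 2:-1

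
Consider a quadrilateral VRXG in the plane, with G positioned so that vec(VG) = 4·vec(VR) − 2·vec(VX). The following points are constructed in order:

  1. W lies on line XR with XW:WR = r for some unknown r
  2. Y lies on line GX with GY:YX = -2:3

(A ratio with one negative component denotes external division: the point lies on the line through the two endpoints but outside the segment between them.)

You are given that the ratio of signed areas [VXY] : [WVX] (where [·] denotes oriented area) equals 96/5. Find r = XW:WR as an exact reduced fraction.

r = 5/3

Choose coordinates V = (0, 0), R = (1, 0), X = (0, 1), G = (4, -2).
1. With XW:WR = r, write λ = r/(r+1) so W = X + λ·(R−X); W is affine-linear in λ
2. Y lies on line GX with GY:YX = -2:3 ⇒ Y = (12, -8)
Every point depending on W is an affine combination of W and λ-independent points, so each such coordinate is linear in λ; the λ² term in each signed area is a multiple of (R−X)×(R−X) = 0, so 2·[VXY] and 2·[WVX] are each linear in λ. Evaluating at λ=0 and λ=1:
  2·[VXY] = -12,   2·[WVX] = −λ
So [VXY]:[WVX] = (-12) / (−λ). Setting this equal to 96/5:
  -12 = 96/5·(−λ)  ⇒  λ = 5/8
Then r = λ/(1−λ) = (5/8)/(3/8) = 5/3. Check: with r = 5/3, W = (5/8, 3/8) and [VXY]:[WVX] = 96/5 as required.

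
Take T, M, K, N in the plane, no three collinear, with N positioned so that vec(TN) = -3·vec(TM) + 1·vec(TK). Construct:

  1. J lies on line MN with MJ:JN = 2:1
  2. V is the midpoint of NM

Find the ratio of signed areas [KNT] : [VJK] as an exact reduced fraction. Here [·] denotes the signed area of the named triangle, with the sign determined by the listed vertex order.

[KNT]:[VJK] = -6

Set T = (0, 0), M = (1, 0), K = (0, 1), N = (-3, 1); any affine frame gives the same invariant.
1. J lies on line MN with MJ:JN = 2:1 ⇒ J = (-5/3, 2/3)
2. V is the midpoint of NM ⇒ V = (-1, 1/2)
2·[KNT] = 3, 2·[VJK] = -1/2
[KNT]:[VJK] = 3:-1/2 = -6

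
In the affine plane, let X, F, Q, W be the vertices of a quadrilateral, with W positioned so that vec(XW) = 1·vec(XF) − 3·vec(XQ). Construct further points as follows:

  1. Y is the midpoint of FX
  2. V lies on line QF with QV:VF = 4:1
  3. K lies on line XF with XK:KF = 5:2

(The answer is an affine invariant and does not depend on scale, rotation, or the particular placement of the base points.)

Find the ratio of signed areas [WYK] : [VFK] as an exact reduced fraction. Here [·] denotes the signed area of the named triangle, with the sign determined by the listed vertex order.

[WYK]:[VFK] = 45/4

Choose coordinates X = (0, 0), F = (1, 0), Q = (0, 1), W = (1, -3).
1. Y is the midpoint of FX ⇒ Y = (1/2, 0)
2. V lies on line QF with QV:VF = 4:1 ⇒ V = (4/5, 1/5)
3. K lies on line XF with XK:KF = 5:2 ⇒ K = (5/7, 0)
2·[WYK] = -9/14, 2·[VFK] = -2/35
[WYK]:[VFK] = -9/14:-2/35 = 45/4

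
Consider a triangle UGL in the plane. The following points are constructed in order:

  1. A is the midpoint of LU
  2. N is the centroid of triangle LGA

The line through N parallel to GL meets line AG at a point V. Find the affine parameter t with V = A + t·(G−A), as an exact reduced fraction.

Set U = (0, 0), G = (1, 0), L = (0, 1); any affine frame gives the same invariant.
1. A is the midpoint of LU ⇒ A = (0, 1/2)
2. N is the centroid of triangle LGA ⇒ N = (1/3, 1/2)
through N parallel to GL: direction (-1, 1); meets AG at V = (2/3, 1/6)
V = A + t·(G−A) with t = 2/3

t = 2/3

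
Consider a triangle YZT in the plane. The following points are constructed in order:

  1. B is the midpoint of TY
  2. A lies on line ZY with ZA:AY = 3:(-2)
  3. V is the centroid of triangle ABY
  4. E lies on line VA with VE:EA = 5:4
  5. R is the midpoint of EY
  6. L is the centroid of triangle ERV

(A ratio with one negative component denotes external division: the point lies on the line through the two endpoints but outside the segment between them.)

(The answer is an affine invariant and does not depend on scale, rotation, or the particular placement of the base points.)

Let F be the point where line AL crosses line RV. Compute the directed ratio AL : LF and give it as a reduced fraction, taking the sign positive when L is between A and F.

AL:LF = 22/5

Work in coordinates with Y = (0, 0), Z = (1, 0), T = (0, 1).
1. B is the midpoint of TY ⇒ B = (0, 1/2)
2. A lies on line ZY with ZA:AY = 3:(-2) ⇒ A = (-2, 0)
3. V is the centroid of triangle ABY ⇒ V = (-2/3, 1/6)
4. E lies on line VA with VE:EA = 5:4 ⇒ E = (-38/27, 2/27)
5. R is the midpoint of EY ⇒ R = (-19/27, 1/27)
6. L is the centroid of triangle ERV ⇒ L = (-25/27, 5/54)
line AL meets RV at F = (-15/22, 5/44)
L = A + t·(F−A) with t = 22/27, so AL:LF = 22/27:5/27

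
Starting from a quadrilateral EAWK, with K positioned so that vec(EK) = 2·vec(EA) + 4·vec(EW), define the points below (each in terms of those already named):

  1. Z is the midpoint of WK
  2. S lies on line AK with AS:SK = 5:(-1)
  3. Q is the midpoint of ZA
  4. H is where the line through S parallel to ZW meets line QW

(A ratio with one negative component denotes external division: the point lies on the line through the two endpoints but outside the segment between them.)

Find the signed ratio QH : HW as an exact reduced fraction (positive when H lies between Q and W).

QH:HW = -3

Assign E = (0, 0), A = (1, 0), W = (0, 1), K = (2, 4) — the answer is frame-independent, so this choice is without loss of generality.
1. Z is the midpoint of WK ⇒ Z = (1, 5/2)
2. S lies on line AK with AS:SK = 5:(-1) ⇒ S = (9/4, 5)
3. Q is the midpoint of ZA ⇒ Q = (1, 5/4)
4. H is where the line through S parallel to ZW meets line QW ⇒ H = (-1/2, 7/8)
H = Q + t·(W−Q) with t = 3/2, so QH:HW = t:(1−t) = 3/2:-1/2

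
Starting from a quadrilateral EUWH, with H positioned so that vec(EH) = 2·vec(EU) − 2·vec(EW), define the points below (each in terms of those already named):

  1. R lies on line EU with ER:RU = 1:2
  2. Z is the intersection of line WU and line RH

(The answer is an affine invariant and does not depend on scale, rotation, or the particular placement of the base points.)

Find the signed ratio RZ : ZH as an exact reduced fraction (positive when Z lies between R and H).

RZ:ZH = -2/3

Set E = (0, 0), U = (1, 0), W = (0, 1), H = (2, -2); any affine frame gives the same invariant.
1. R lies on line EU with ER:RU = 1:2 ⇒ R = (1/3, 0)
2. Z is the intersection of line WU and line RH ⇒ Z = (-3, 4)
Z = R + t·(H−R) with t = -2, so RZ:ZH = t:(1−t) = -2:3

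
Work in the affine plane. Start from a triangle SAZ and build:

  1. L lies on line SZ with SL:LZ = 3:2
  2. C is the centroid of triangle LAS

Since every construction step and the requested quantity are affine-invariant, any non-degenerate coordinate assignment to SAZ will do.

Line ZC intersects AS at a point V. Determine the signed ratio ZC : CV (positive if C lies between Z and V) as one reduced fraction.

ZC:CV = 4

Assign S = (0, 0), A = (1, 0), Z = (0, 1) — the answer is frame-independent, so this choice is without loss of generality.
1. L lies on line SZ with SL:LZ = 3:2 ⇒ L = (0, 3/5)
2. C is the centroid of triangle LAS ⇒ C = (1/3, 1/5)
line ZC meets AS at V = (5/12, 0)
C = Z + t·(V−Z) with t = 4/5, so ZC:CV = 4/5:1/5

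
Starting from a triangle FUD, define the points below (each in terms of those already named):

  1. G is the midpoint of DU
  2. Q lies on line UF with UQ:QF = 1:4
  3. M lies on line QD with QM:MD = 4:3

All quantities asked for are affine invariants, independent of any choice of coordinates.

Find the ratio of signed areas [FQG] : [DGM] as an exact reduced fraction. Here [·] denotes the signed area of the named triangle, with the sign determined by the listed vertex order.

Work in coordinates with F = (0, 0), U = (1, 0), D = (0, 1).
1. G is the midpoint of DU ⇒ G = (1/2, 1/2)
2. Q lies on line UF with UQ:QF = 1:4 ⇒ Q = (4/5, 0)
3. M lies on line QD with QM:MD = 4:3 ⇒ M = (12/35, 4/7)
2·[FQG] = 2/5, 2·[DGM] = -3/70
[FQG]:[DGM] = 2/5:-3/70 = -28/3

[FQG]:[DGM] = -28/3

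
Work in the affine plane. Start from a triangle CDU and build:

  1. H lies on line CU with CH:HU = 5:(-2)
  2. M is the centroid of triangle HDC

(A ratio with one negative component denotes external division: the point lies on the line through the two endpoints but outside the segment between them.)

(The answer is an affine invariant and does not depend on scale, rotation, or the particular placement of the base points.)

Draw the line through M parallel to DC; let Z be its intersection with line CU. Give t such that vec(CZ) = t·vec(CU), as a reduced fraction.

t = 5/9

Set C = (0, 0), D = (1, 0), U = (0, 1); any affine frame gives the same invariant.
1. H lies on line CU with CH:HU = 5:(-2) ⇒ H = (0, 5/3)
2. M is the centroid of triangle HDC ⇒ M = (1/3, 5/9)
through M parallel to DC: direction (-1, 0); meets CU at Z = (0, 5/9)
Z = C + t·(U−C) with t = 5/9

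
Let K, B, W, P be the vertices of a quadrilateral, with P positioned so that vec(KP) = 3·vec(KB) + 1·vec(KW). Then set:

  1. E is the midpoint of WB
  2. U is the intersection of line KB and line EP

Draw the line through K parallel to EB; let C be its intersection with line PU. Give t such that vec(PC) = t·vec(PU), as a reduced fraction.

t = 2/3

Choose coordinates K = (0, 0), B = (1, 0), W = (0, 1), P = (3, 1).
1. E is the midpoint of WB ⇒ E = (1/2, 1/2)
2. U is the intersection of line KB and line EP ⇒ U = (-2, 0)
through K parallel to EB: direction (1/2, -1/2); meets PU at C = (-1/3, 1/3)
C = P + t·(U−P) with t = 2/3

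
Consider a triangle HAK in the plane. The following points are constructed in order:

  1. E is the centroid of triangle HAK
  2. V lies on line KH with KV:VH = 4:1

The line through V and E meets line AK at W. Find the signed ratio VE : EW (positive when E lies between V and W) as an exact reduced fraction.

VE:EW = 7/5

Set H = (0, 0), A = (1, 0), K = (0, 1); any affine frame gives the same invariant.
1. E is the centroid of triangle HAK ⇒ E = (1/3, 1/3)
2. V lies on line KH with KV:VH = 4:1 ⇒ V = (0, 1/5)
line VE meets AK at W = (4/7, 3/7)
E = V + t·(W−V) with t = 7/12, so VE:EW = 7/12:5/12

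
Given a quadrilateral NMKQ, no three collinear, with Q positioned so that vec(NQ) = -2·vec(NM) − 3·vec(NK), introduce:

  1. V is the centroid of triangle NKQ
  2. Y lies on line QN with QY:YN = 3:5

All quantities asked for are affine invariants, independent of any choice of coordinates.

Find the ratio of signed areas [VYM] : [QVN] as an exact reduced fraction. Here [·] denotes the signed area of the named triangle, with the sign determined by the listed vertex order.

Set N = (0, 0), M = (1, 0), K = (0, 1), Q = (-2, -3); any affine frame gives the same invariant.
1. V is the centroid of triangle NKQ ⇒ V = (-2/3, -2/3)
2. Y lies on line QN with QY:YN = 3:5 ⇒ Y = (-5/4, -15/8)
2·[VYM] = 13/8, 2·[QVN] = -2/3
[VYM]:[QVN] = 13/8:-2/3 = -39/16

[VYM]:[QVN] = -39/16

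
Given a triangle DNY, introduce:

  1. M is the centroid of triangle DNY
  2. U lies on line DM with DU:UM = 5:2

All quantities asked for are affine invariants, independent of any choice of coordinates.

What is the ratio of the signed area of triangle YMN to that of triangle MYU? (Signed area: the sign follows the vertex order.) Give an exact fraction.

Work in coordinates with D = (0, 0), N = (1, 0), Y = (0, 1).
1. M is the centroid of triangle DNY ⇒ M = (1/3, 1/3)
2. U lies on line DM with DU:UM = 5:2 ⇒ U = (5/21, 5/21)
2·[YMN] = 1/3, 2·[MYU] = 2/21
[YMN]:[MYU] = 1/3:2/21 = 7/2

[YMN]:[MYU] = 7/2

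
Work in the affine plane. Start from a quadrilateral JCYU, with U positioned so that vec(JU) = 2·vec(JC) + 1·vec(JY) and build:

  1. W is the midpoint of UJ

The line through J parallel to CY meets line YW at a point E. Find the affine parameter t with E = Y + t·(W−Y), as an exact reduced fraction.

t = -2

Choose coordinates J = (0, 0), C = (1, 0), Y = (0, 1), U = (2, 1).
1. W is the midpoint of UJ ⇒ W = (1, 1/2)
through J parallel to CY: direction (-1, 1); meets YW at E = (-2, 2)
E = Y + t·(W−Y) with t = -2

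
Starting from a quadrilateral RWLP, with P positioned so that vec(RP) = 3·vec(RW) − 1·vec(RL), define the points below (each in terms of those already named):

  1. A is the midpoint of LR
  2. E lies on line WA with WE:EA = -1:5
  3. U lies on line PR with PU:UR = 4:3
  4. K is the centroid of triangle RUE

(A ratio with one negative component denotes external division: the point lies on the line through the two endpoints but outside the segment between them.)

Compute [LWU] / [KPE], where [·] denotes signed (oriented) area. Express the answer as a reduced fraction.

[LWU]:[KPE] = -24/77

Choose coordinates R = (0, 0), W = (1, 0), L = (0, 1), P = (3, -1).
1. A is the midpoint of LR ⇒ A = (0, 1/2)
2. E lies on line WA with WE:EA = -1:5 ⇒ E = (5/4, -1/8)
3. U lies on line PR with PU:UR = 4:3 ⇒ U = (9/7, -3/7)
4. K is the centroid of triangle RUE ⇒ K = (71/84, -31/168)
2·[LWU] = -1/7, 2·[KPE] = 11/24
[LWU]:[KPE] = -1/7:11/24 = -24/77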